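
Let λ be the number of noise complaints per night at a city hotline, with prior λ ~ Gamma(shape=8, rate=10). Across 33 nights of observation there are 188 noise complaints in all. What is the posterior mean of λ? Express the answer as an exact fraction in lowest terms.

Total count 188 over total exposure 33 nights.
By Gamma–Poisson conjugacy, the posterior is Gamma(α + Σx, β + Σt) = Gamma(8 + 188, 10 + 33) = Gamma(196, 43).
Posterior mean = α'/β' = 196/43.

196/43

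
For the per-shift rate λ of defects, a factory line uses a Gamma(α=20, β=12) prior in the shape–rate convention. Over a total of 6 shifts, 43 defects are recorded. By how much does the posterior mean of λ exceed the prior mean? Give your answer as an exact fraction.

Total count 43 over total exposure 6 shifts.
Gamma(α, β) with Poisson data over total exposure Σt gives posterior Gamma(α+Σx, β+Σt) = Gamma(63, 18).
Posterior mean = 63/18 = 7/2; prior mean = 20/12 = 5/3. Difference = 7/2 − 5/3 = 11/6.

11/6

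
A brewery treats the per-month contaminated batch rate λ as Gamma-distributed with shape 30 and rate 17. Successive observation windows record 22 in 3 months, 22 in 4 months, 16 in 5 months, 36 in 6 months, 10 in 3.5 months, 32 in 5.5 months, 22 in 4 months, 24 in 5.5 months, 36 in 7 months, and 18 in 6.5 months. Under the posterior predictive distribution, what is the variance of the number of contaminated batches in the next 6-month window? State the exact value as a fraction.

1752/67

Total count: 22 + 22 + 16 + 36 + 10 + 32 + 22 + 24 + 36 + 18 = 238.
Total exposure: 3 + 4 + 5 + 6 + 3.5 + 5.5 + 4 + 5.5 + 7 + 6.5 = 50 months.
Gamma(α, β) with Poisson data over total exposure Σt gives posterior Gamma(α+Σx, β+Σt) = Gamma(268, 67).
The posterior predictive for a window of length T is Negative Binomial with variance T·α'·(β'+T)/β'² = 6·268·73/4489 = 1752/67.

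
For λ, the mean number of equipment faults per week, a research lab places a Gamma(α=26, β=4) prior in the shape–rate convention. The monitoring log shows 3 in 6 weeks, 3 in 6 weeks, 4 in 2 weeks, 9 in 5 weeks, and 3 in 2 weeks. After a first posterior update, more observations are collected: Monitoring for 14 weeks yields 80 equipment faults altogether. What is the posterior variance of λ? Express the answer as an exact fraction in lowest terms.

128/1521

Total count: 3 + 3 + 4 + 9 + 3 = 22.
Total exposure: 6 + 6 + 2 + 5 + 2 = 21 weeks.
After the first batch: Gamma(26 + 22, 4 + 21) = Gamma(48, 25).
Total count 80 over total exposure 14 weeks.
After the second batch: Gamma(48 + 80, 25 + 14) = Gamma(128, 39).
Posterior variance = α'/β'² = 128/1521.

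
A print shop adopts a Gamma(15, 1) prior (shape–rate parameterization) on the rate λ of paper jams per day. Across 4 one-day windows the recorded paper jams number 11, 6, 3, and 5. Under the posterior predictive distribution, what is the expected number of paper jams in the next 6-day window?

Total count: 11 + 6 + 3 + 5 = 25.
Total exposure: 4 days.
Conjugate update: add total count to the shape and total exposure to the rate, giving Gamma(40, 5).
Predictive mean over a 6-day window = T·E[λ|data] = 6·40/5 = 48.

48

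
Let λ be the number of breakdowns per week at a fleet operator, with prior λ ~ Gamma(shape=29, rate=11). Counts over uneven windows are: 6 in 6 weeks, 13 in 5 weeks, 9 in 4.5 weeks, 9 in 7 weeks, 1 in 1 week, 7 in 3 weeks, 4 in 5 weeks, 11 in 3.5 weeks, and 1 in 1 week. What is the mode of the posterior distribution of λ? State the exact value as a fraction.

89/47

Total count: 6 + 13 + 9 + 9 + 1 + 7 + 4 + 11 + 1 = 61.
Total exposure: 6 + 5 + 4.5 + 7 + 1 + 3 + 5 + 3.5 + 1 = 36 weeks.
Posterior: α' = 29 + 61 = 90, β' = 11 + 36 = 47.
Posterior mode = (α'−1)/β' = 89/47.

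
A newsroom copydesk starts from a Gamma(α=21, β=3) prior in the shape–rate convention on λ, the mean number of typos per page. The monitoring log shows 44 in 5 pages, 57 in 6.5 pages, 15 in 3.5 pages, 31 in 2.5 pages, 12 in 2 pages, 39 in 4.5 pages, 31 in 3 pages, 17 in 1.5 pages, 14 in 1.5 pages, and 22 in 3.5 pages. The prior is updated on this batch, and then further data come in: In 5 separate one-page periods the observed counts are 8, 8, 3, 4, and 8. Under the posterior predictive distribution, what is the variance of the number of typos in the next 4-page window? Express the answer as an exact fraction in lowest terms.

243152/6889

Total count: 44 + 57 + 15 + 31 + 12 + 39 + 31 + 17 + 14 + 22 = 282.
Total exposure: 5 + 6.5 + 3.5 + 2.5 + 2 + 4.5 + 3 + 1.5 + 1.5 + 3.5 = 33.5 pages.
After the first batch: Gamma(21 + 282, 3 + 33.5) = Gamma(303, 73/2).
Total count: 8 + 8 + 3 + 4 + 8 = 31.
Total exposure: 5 pages.
After the second batch: Gamma(303 + 31, 73/2 + 5) = Gamma(334, 83/2).
The posterior predictive for a window of length T is Negative Binomial with variance T·α'·(β'+T)/β'² = 4·334·(91/2)/(6889/4) = 243152/6889.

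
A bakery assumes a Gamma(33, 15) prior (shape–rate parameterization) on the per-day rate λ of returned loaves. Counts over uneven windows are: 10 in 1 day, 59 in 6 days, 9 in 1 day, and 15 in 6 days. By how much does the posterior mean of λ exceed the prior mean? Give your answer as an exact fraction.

Total count: 10 + 59 + 9 + 15 = 93.
Total exposure: 1 + 6 + 1 + 6 = 14 days.
Posterior: α' = 33 + 93 = 126, β' = 15 + 14 = 29.
Posterior mean = 126/29 = 126/29; prior mean = 33/15 = 11/5. Difference = 126/29 − 11/5 = 311/145.

311/145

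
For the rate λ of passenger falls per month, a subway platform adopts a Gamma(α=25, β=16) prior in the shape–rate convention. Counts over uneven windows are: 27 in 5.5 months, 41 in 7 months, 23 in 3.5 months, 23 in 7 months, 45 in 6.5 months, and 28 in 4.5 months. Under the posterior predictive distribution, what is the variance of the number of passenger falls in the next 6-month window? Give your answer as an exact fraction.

Total count: 27 + 41 + 23 + 23 + 45 + 28 = 187.
Total exposure: 5.5 + 7 + 3.5 + 7 + 6.5 + 4.5 = 34 months.
By Gamma–Poisson conjugacy, the posterior is Gamma(α + Σx, β + Σt) = Gamma(25 + 187, 16 + 34) = Gamma(212, 50).
The posterior predictive for a window of length T is Negative Binomial with variance T·α'·(β'+T)/β'² = 6·212·56/2500 = 17808/625.

17808/625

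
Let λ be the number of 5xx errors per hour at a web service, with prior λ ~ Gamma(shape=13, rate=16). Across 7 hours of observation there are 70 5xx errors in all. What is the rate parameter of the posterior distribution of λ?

Total count 70 over total exposure 7 hours.
By Gamma–Poisson conjugacy, the posterior is Gamma(α + Σx, β + Σt) = Gamma(13 + 70, 16 + 7) = Gamma(83, 23).

23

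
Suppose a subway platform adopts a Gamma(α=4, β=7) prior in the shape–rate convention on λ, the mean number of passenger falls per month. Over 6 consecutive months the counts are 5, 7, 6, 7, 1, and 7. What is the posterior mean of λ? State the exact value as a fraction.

Total count: 5 + 7 + 6 + 7 + 1 + 7 = 33.
Total exposure: 6 months.
Posterior: α' = 4 + 33 = 37, β' = 7 + 6 = 13.
Posterior mean = α'/β' = 37/13.

37/13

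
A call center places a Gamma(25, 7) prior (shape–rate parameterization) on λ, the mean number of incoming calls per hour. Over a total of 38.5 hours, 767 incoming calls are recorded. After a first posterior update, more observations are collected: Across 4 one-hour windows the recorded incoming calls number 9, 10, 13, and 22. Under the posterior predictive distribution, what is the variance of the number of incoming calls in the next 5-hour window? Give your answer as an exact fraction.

Total count 767 over total exposure 38.5 hours.
After the first batch: Gamma(25 + 767, 7 + 38.5) = Gamma(792, 91/2).
Total count: 9 + 10 + 13 + 22 = 54.
Total exposure: 4 hours.
After the second batch: Gamma(792 + 54, 91/2 + 4) = Gamma(846, 99/2).
The posterior predictive for a window of length T is Negative Binomial with variance T·α'·(β'+T)/β'² = 5·846·(109/2)/(9801/4) = 102460/1089.

102460/1089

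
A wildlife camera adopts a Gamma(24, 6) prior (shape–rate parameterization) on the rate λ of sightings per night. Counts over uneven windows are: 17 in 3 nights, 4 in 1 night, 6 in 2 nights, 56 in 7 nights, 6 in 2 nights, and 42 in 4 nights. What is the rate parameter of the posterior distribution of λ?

Total count: 17 + 4 + 6 + 56 + 6 + 42 = 131.
Total exposure: 3 + 1 + 2 + 7 + 2 + 4 = 19 nights.
Conjugate update: add total count to the shape and total exposure to the rate, giving Gamma(155, 25).

25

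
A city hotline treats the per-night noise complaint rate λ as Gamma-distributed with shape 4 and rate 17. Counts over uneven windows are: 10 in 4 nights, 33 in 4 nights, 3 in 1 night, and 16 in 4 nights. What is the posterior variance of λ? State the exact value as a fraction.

11/150

Total count: 10 + 33 + 3 + 16 = 62.
Total exposure: 4 + 4 + 1 + 4 = 13 nights.
The Gamma prior is conjugate for the Poisson rate, so λ | data ~ Gamma(4+62, 17+13) = Gamma(66, 30).
Posterior variance = α'/β'² = 66/900 = 11/150.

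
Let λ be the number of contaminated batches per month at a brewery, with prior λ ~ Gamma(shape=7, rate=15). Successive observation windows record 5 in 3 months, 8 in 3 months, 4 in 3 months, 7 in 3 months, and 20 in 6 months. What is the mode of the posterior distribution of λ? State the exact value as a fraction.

Total count: 5 + 8 + 4 + 7 + 20 = 44.
Total exposure: 3 + 3 + 3 + 3 + 6 = 18 months.
Gamma(α, β) with Poisson data over total exposure Σt gives posterior Gamma(α+Σx, β+Σt) = Gamma(51, 33).
Posterior mode = (α'−1)/β' = 50/33.

50/33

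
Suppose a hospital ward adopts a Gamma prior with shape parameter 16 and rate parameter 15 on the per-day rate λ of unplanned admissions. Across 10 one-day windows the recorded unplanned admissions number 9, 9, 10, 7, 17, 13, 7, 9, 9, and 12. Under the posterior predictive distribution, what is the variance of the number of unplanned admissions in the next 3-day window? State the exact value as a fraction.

Total count: 9 + 9 + 10 + 7 + 17 + 13 + 7 + 9 + 9 + 12 = 102.
Total exposure: 10 days.
Conjugate update: add total count to the shape and total exposure to the rate, giving Gamma(118, 25).
The posterior predictive for a window of length T is Negative Binomial with variance T·α'·(β'+T)/β'² = 3·118·28/625 = 9912/625.

9912/625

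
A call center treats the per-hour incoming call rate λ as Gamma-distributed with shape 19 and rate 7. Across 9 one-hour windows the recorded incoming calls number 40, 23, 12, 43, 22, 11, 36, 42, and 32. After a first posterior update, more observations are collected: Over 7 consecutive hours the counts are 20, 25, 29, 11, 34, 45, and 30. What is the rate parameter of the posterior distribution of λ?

Total count: 40 + 23 + 12 + 43 + 22 + 11 + 36 + 42 + 32 = 261.
Total exposure: 9 hours.
After the first batch: Gamma(19 + 261, 7 + 9) = Gamma(280, 16).
Total count: 20 + 25 + 29 + 11 + 34 + 45 + 30 = 194.
Total exposure: 7 hours.
After the second batch: Gamma(280 + 194, 16 + 7) = Gamma(474, 23).

23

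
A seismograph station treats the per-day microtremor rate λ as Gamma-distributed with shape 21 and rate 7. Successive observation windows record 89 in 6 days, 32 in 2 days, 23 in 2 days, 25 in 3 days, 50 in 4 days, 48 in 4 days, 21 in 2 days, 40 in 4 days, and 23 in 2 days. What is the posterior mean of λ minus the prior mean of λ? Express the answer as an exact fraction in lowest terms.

Total count: 89 + 32 + 23 + 25 + 50 + 48 + 21 + 40 + 23 = 351.
Total exposure: 6 + 2 + 2 + 3 + 4 + 4 + 2 + 4 + 2 = 29 days.
Conjugate update: add total count to the shape and total exposure to the rate, giving Gamma(372, 36).
Posterior mean = 372/36 = 31/3; prior mean = 21/7 = 3. Difference = 31/3 − 3 = 22/3.

22/3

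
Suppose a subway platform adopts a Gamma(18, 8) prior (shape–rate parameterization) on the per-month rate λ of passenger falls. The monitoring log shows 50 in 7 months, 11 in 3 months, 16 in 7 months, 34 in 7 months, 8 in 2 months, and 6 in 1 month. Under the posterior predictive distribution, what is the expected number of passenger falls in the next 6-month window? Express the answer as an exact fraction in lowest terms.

Total count: 50 + 11 + 16 + 34 + 8 + 6 = 125.
Total exposure: 7 + 3 + 7 + 7 + 2 + 1 = 27 months.
By Gamma–Poisson conjugacy, the posterior is Gamma(α + Σx, β + Σt) = Gamma(18 + 125, 8 + 27) = Gamma(143, 35).
Predictive mean over a 6-month window = T·E[λ|data] = 6·143/35 = 858/35.

858/35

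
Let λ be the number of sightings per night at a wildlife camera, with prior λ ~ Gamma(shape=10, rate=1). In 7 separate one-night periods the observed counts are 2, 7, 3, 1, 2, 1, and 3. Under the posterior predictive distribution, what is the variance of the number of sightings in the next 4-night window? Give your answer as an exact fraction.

87/4

Total count: 2 + 7 + 3 + 1 + 2 + 1 + 3 = 19.
Total exposure: 7 nights.
Gamma(α, β) with Poisson data over total exposure Σt gives posterior Gamma(α+Σx, β+Σt) = Gamma(29, 8).
The posterior predictive for a window of length T is Negative Binomial with variance T·α'·(β'+T)/β'² = 4·29·12/64 = 87/4.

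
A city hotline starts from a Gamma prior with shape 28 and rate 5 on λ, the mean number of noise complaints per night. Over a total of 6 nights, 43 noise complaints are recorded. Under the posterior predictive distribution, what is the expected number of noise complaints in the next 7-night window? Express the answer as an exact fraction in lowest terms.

Total count 43 over total exposure 6 nights.
By Gamma–Poisson conjugacy, the posterior is Gamma(α + Σx, β + Σt) = Gamma(28 + 43, 5 + 6) = Gamma(71, 11).
Predictive mean over a 7-night window = T·E[λ|data] = 7·71/11 = 497/11.

497/11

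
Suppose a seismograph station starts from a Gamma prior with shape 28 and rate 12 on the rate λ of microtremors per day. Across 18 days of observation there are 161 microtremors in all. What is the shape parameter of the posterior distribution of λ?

189

Total count 161 over total exposure 18 days.
Conjugate update: add total count to the shape and total exposure to the rate, giving Gamma(189, 30).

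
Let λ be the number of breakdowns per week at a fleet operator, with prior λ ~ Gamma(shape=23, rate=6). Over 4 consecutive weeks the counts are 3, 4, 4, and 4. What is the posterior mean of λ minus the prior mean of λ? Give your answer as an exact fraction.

Total count: 3 + 4 + 4 + 4 = 15.
Total exposure: 4 weeks.
Gamma(α, β) with Poisson data over total exposure Σt gives posterior Gamma(α+Σx, β+Σt) = Gamma(38, 10).
Posterior mean = 38/10 = 19/5; prior mean = 23/6 = 23/6. Difference = 19/5 − 23/6 = -1/30.

-1/30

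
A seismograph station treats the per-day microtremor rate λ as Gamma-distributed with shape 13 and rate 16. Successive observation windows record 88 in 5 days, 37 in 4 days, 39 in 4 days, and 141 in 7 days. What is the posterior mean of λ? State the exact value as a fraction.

Total count: 88 + 37 + 39 + 141 = 305.
Total exposure: 5 + 4 + 4 + 7 = 20 days.
Posterior: α' = 13 + 305 = 318, β' = 16 + 20 = 36.
Posterior mean = α'/β' = 318/36 = 53/6.

53/6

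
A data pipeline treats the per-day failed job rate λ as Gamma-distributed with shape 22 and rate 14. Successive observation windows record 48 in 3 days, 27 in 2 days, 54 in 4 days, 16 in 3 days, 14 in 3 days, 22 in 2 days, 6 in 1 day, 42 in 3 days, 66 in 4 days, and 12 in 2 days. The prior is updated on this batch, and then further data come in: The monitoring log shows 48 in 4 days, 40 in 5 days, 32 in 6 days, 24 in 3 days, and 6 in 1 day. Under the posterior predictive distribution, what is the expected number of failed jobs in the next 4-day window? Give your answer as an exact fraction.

Total count: 48 + 27 + 54 + 16 + 14 + 22 + 6 + 42 + 66 + 12 = 307.
Total exposure: 3 + 2 + 4 + 3 + 3 + 2 + 1 + 3 + 4 + 2 = 27 days.
After the first batch: Gamma(22 + 307, 14 + 27) = Gamma(329, 41).
Total count: 48 + 40 + 32 + 24 + 6 = 150.
Total exposure: 4 + 5 + 6 + 3 + 1 = 19 days.
After the second batch: Gamma(329 + 150, 41 + 19) = Gamma(479, 60).
Predictive mean over a 4-day window = T·E[λ|data] = 4·479/60 = 479/15.

479/15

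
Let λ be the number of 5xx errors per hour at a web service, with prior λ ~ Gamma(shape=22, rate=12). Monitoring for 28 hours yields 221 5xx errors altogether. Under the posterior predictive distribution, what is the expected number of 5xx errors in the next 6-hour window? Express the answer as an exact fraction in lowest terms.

729/20

Total count 221 over total exposure 28 hours.
Conjugate update: add total count to the shape and total exposure to the rate, giving Gamma(243, 40).
Predictive mean over a 6-hour window = T·E[λ|data] = 6·243/40 = 729/20.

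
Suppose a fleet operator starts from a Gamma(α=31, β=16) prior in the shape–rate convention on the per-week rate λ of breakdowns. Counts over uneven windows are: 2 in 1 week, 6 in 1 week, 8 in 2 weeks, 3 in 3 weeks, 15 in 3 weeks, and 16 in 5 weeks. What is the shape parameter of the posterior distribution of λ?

Total count: 2 + 6 + 8 + 3 + 15 + 16 = 50.
Total exposure: 1 + 1 + 2 + 3 + 3 + 5 = 15 weeks.
Posterior: α' = 31 + 50 = 81, β' = 16 + 15 = 31.

81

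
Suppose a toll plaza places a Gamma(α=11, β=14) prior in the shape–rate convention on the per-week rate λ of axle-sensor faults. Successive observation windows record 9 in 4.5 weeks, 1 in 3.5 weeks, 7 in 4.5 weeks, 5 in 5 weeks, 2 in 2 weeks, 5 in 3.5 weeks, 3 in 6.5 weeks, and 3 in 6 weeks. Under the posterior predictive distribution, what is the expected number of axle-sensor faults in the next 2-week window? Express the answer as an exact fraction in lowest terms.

Total count: 9 + 1 + 7 + 5 + 2 + 5 + 3 + 3 = 35.
Total exposure: 4.5 + 3.5 + 4.5 + 5 + 2 + 3.5 + 6.5 + 6 = 35.5 weeks.
Posterior: α' = 11 + 35 = 46, β' = 14 + 35.5 = 99/2.
Predictive mean over a 2-week window = T·E[λ|data] = 2·46/(99/2) = 184/99.

184/99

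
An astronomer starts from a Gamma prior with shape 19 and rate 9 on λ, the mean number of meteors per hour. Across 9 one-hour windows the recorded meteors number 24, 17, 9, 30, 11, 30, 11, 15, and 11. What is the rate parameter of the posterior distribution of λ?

Total count: 24 + 17 + 9 + 30 + 11 + 30 + 11 + 15 + 11 = 158.
Total exposure: 9 hours.
The Gamma prior is conjugate for the Poisson rate, so λ | data ~ Gamma(19+158, 9+9) = Gamma(177, 18).

18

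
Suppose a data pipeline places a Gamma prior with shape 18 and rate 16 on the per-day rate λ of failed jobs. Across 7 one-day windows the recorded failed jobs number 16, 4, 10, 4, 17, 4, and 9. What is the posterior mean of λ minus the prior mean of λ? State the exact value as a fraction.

Total count: 16 + 4 + 10 + 4 + 17 + 4 + 9 = 64.
Total exposure: 7 days.
Gamma(α, β) with Poisson data over total exposure Σt gives posterior Gamma(α+Σx, β+Σt) = Gamma(82, 23).
Posterior mean = 82/23 = 82/23; prior mean = 18/16 = 9/8. Difference = 82/23 − 9/8 = 449/184.

449/184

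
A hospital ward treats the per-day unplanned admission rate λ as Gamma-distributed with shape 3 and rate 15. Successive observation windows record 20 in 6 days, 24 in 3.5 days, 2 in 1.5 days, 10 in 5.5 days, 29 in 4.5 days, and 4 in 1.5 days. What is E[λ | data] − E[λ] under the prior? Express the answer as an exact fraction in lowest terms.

169/75

Total count: 20 + 24 + 2 + 10 + 29 + 4 = 89.
Total exposure: 6 + 3.5 + 1.5 + 5.5 + 4.5 + 1.5 = 22.5 days.
By Gamma–Poisson conjugacy, the posterior is Gamma(α + Σx, β + Σt) = Gamma(3 + 89, 15 + 22.5) = Gamma(92, 75/2).
Posterior mean = 92/(75/2) = 184/75; prior mean = 3/15 = 1/5. Difference = 184/75 − 1/5 = 169/75.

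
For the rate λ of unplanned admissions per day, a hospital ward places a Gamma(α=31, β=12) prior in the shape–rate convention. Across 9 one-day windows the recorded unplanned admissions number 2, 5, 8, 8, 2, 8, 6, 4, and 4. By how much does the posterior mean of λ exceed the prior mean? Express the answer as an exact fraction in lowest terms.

Total count: 2 + 5 + 8 + 8 + 2 + 8 + 6 + 4 + 4 = 47.
Total exposure: 9 days.
Conjugate update: add total count to the shape and total exposure to the rate, giving Gamma(78, 21).
Posterior mean = 78/21 = 26/7; prior mean = 31/12 = 31/12. Difference = 26/7 − 31/12 = 95/84.

95/84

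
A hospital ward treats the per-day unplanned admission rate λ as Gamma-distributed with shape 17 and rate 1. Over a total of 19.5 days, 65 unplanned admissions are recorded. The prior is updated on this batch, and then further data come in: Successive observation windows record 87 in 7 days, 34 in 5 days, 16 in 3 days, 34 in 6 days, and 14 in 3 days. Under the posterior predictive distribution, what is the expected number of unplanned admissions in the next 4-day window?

24

Total count 65 over total exposure 19.5 days.
After the first batch: Gamma(17 + 65, 1 + 19.5) = Gamma(82, 41/2).
Total count: 87 + 34 + 16 + 34 + 14 = 185.
Total exposure: 7 + 5 + 3 + 6 + 3 = 24 days.
After the second batch: Gamma(82 + 185, 41/2 + 24) = Gamma(267, 89/2).
Predictive mean over a 4-day window = T·E[λ|data] = 4·267/(89/2) = 24.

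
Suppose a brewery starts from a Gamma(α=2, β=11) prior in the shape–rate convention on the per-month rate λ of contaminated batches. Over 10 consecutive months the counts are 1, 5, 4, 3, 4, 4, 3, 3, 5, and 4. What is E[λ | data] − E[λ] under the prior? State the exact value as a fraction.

376/231

Total count: 1 + 5 + 4 + 3 + 4 + 4 + 3 + 3 + 5 + 4 = 36.
Total exposure: 10 months.
Gamma(α, β) with Poisson data over total exposure Σt gives posterior Gamma(α+Σx, β+Σt) = Gamma(38, 21).
Posterior mean = 38/21 = 38/21; prior mean = 2/11 = 2/11. Difference = 38/21 − 2/11 = 376/231.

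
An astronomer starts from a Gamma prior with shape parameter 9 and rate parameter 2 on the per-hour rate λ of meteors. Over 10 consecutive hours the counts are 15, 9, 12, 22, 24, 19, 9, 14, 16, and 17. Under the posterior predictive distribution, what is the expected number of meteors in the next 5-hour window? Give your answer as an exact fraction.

415/6

Total count: 15 + 9 + 12 + 22 + 24 + 19 + 9 + 14 + 16 + 17 = 157.
Total exposure: 10 hours.
Posterior: α' = 9 + 157 = 166, β' = 2 + 10 = 12.
Predictive mean over a 5-hour window = T·E[λ|data] = 5·166/12 = 415/6.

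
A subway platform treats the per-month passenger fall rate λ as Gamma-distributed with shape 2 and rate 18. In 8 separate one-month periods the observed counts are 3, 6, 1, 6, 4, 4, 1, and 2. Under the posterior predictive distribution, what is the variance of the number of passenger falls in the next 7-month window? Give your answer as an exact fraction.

Total count: 3 + 6 + 1 + 6 + 4 + 4 + 1 + 2 = 27.
Total exposure: 8 months.
By Gamma–Poisson conjugacy, the posterior is Gamma(α + Σx, β + Σt) = Gamma(2 + 27, 18 + 8) = Gamma(29, 26).
The posterior predictive for a window of length T is Negative Binomial with variance T·α'·(β'+T)/β'² = 7·29·33/676 = 6699/676.

6699/676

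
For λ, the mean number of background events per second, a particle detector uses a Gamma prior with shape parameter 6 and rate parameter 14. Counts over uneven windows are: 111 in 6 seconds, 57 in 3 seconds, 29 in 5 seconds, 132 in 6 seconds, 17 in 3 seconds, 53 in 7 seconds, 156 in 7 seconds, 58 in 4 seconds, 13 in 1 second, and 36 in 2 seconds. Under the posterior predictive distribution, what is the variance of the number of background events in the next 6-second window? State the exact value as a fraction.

64128/841

Total count: 111 + 57 + 29 + 132 + 17 + 53 + 156 + 58 + 13 + 36 = 662.
Total exposure: 6 + 3 + 5 + 6 + 3 + 7 + 7 + 4 + 1 + 2 = 44 seconds.
Gamma(α, β) with Poisson data over total exposure Σt gives posterior Gamma(α+Σx, β+Σt) = Gamma(668, 58).
The posterior predictive for a window of length T is Negative Binomial with variance T·α'·(β'+T)/β'² = 6·668·64/3364 = 64128/841.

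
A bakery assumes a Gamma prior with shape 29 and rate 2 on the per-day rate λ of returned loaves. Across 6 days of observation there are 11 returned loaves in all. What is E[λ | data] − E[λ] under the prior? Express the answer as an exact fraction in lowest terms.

Total count 11 over total exposure 6 days.
The Gamma prior is conjugate for the Poisson rate, so λ | data ~ Gamma(29+11, 2+6) = Gamma(40, 8).
Posterior mean = 40/8 = 5; prior mean = 29/2 = 29/2. Difference = 5 − 29/2 = -19/2.

-19/2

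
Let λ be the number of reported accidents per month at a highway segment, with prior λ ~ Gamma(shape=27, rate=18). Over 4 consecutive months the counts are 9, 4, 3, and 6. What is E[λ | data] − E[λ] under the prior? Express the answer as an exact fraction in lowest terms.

8/11

Total count: 9 + 4 + 3 + 6 = 22.
Total exposure: 4 months.
Posterior: α' = 27 + 22 = 49, β' = 18 + 4 = 22.
Posterior mean = 49/22 = 49/22; prior mean = 27/18 = 3/2. Difference = 49/22 − 3/2 = 8/11.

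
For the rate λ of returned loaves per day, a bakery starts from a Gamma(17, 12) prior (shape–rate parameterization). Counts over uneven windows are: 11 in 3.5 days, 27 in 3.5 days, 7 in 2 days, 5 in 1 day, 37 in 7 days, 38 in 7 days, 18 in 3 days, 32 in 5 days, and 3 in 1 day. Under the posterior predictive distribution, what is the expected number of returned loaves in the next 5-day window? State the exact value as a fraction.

Total count: 11 + 27 + 7 + 5 + 37 + 38 + 18 + 32 + 3 = 178.
Total exposure: 3.5 + 3.5 + 2 + 1 + 7 + 7 + 3 + 5 + 1 = 33 days.
Conjugate update: add total count to the shape and total exposure to the rate, giving Gamma(195, 45).
Predictive mean over a 5-day window = T·E[λ|data] = 5·195/45 = 65/3.

65/3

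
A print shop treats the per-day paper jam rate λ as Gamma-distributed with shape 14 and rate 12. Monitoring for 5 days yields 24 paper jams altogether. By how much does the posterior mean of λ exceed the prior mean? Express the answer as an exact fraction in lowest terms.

109/102

Total count 24 over total exposure 5 days.
The Gamma prior is conjugate for the Poisson rate, so λ | data ~ Gamma(14+24, 12+5) = Gamma(38, 17).
Posterior mean = 38/17 = 38/17; prior mean = 14/12 = 7/6. Difference = 38/17 − 7/6 = 109/102.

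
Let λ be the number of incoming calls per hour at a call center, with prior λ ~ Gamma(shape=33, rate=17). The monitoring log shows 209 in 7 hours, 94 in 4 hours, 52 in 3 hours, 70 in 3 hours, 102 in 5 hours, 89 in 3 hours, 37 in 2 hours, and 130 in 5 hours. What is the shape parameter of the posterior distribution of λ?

816

Total count: 209 + 94 + 52 + 70 + 102 + 89 + 37 + 130 = 783.
Total exposure: 7 + 4 + 3 + 3 + 5 + 3 + 2 + 5 = 32 hours.
Posterior: α' = 33 + 783 = 816, β' = 17 + 32 = 49.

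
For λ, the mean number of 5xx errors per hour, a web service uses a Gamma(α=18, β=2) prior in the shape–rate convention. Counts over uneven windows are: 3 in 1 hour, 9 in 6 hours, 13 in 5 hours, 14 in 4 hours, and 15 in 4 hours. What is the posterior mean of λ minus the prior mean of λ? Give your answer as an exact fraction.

Total count: 3 + 9 + 13 + 14 + 15 = 54.
Total exposure: 1 + 6 + 5 + 4 + 4 = 20 hours.
By Gamma–Poisson conjugacy, the posterior is Gamma(α + Σx, β + Σt) = Gamma(18 + 54, 2 + 20) = Gamma(72, 22).
Posterior mean = 72/22 = 36/11; prior mean = 18/2 = 9. Difference = 36/11 − 9 = -63/11.

-63/11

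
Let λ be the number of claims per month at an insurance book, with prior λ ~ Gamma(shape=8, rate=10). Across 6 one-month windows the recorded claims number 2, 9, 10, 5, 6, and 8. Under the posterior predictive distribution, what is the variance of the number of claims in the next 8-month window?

Total count: 2 + 9 + 10 + 5 + 6 + 8 = 40.
Total exposure: 6 months.
Gamma(α, β) with Poisson data over total exposure Σt gives posterior Gamma(α+Σx, β+Σt) = Gamma(48, 16).
The posterior predictive for a window of length T is Negative Binomial with variance T·α'·(β'+T)/β'² = 8·48·24/256 = 36.

36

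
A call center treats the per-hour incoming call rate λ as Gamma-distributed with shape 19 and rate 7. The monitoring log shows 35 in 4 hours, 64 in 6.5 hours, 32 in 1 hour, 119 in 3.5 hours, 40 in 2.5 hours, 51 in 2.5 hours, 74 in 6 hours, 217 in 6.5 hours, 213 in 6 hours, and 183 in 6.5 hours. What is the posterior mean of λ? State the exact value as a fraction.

1047/52

Total count: 35 + 64 + 32 + 119 + 40 + 51 + 74 + 217 + 213 + 183 = 1028.
Total exposure: 4 + 6.5 + 1 + 3.5 + 2.5 + 2.5 + 6 + 6.5 + 6 + 6.5 = 45 hours.
By Gamma–Poisson conjugacy, the posterior is Gamma(α + Σx, β + Σt) = Gamma(19 + 1028, 7 + 45) = Gamma(1047, 52).
Posterior mean = α'/β' = 1047/52.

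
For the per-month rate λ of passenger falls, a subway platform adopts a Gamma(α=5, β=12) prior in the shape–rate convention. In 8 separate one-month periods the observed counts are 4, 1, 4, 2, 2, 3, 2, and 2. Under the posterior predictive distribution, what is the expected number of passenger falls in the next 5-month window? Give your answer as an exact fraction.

25/4

Total count: 4 + 1 + 4 + 2 + 2 + 3 + 2 + 2 = 20.
Total exposure: 8 months.
Gamma(α, β) with Poisson data over total exposure Σt gives posterior Gamma(α+Σx, β+Σt) = Gamma(25, 20).
Predictive mean over a 5-month window = T·E[λ|data] = 5·25/20 = 25/4.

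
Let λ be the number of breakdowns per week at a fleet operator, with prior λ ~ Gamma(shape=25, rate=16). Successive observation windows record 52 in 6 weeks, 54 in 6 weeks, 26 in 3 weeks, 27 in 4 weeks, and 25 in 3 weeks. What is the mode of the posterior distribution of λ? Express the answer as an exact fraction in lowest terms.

Total count: 52 + 54 + 26 + 27 + 25 = 184.
Total exposure: 6 + 6 + 3 + 4 + 3 = 22 weeks.
By Gamma–Poisson conjugacy, the posterior is Gamma(α + Σx, β + Σt) = Gamma(25 + 184, 16 + 22) = Gamma(209, 38).
Posterior mode = (α'−1)/β' = 208/38 = 104/19.

104/19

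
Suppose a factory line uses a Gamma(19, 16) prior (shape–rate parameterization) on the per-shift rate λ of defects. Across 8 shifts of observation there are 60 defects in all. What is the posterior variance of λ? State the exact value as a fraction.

79/576

Total count 60 over total exposure 8 shifts.
The Gamma prior is conjugate for the Poisson rate, so λ | data ~ Gamma(19+60, 16+8) = Gamma(79, 24).
Posterior variance = α'/β'² = 79/576.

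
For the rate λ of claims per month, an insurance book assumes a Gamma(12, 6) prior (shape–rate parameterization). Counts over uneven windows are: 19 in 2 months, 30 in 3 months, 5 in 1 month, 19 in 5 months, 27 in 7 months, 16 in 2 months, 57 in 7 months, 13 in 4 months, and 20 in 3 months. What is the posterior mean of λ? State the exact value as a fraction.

109/20

Total count: 19 + 30 + 5 + 19 + 27 + 16 + 57 + 13 + 20 = 206.
Total exposure: 2 + 3 + 1 + 5 + 7 + 2 + 7 + 4 + 3 = 34 months.
By Gamma–Poisson conjugacy, the posterior is Gamma(α + Σx, β + Σt) = Gamma(12 + 206, 6 + 34) = Gamma(218, 40).
Posterior mean = α'/β' = 218/40 = 109/20.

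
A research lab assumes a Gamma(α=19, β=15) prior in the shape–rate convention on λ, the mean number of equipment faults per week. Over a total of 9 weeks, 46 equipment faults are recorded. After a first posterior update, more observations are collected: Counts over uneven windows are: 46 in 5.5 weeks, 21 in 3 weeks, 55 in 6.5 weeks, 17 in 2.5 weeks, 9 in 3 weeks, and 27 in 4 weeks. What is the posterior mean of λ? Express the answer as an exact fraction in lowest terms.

480/97

Total count 46 over total exposure 9 weeks.
After the first batch: Gamma(19 + 46, 15 + 9) = Gamma(65, 24).
Total count: 46 + 21 + 55 + 17 + 9 + 27 = 175.
Total exposure: 5.5 + 3 + 6.5 + 2.5 + 3 + 4 = 24.5 weeks.
After the second batch: Gamma(65 + 175, 24 + 24.5) = Gamma(240, 97/2).
Posterior mean = α'/β' = 240/(97/2) = 480/97.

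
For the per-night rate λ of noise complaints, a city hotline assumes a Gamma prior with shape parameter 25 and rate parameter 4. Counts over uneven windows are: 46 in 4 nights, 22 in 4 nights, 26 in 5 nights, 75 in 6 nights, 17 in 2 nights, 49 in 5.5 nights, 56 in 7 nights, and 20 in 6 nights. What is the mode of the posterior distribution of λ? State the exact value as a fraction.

670/87

Total count: 46 + 22 + 26 + 75 + 17 + 49 + 56 + 20 = 311.
Total exposure: 4 + 4 + 5 + 6 + 2 + 5.5 + 7 + 6 = 39.5 nights.
The Gamma prior is conjugate for the Poisson rate, so λ | data ~ Gamma(25+311, 4+39.5) = Gamma(336, 87/2).
Posterior mode = (α'−1)/β' = 335/(87/2) = 670/87.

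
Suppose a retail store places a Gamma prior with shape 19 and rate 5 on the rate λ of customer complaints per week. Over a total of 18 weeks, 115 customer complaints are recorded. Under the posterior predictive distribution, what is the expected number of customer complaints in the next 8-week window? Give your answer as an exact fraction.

Total count 115 over total exposure 18 weeks.
Posterior: α' = 19 + 115 = 134, β' = 5 + 18 = 23.
Predictive mean over an 8-week window = T·E[λ|data] = 8·134/23 = 1072/23.

1072/23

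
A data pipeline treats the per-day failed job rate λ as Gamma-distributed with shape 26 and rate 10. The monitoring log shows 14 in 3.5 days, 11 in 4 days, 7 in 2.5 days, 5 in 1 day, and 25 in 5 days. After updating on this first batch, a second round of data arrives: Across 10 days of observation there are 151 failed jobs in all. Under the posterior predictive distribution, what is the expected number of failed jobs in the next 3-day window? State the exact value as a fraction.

Total count: 14 + 11 + 7 + 5 + 25 = 62.
Total exposure: 3.5 + 4 + 2.5 + 1 + 5 = 16 days.
After the first batch: Gamma(26 + 62, 10 + 16) = Gamma(88, 26).
Total count 151 over total exposure 10 days.
After the second batch: Gamma(88 + 151, 26 + 10) = Gamma(239, 36).
Predictive mean over a 3-day window = T·E[λ|data] = 3·239/36 = 239/12.

239/12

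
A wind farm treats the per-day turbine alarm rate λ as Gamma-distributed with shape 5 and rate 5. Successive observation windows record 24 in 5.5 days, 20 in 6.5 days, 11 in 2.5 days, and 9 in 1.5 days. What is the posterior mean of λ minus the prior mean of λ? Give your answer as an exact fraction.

16/7

Total count: 24 + 20 + 11 + 9 = 64.
Total exposure: 5.5 + 6.5 + 2.5 + 1.5 = 16 days.
Conjugate update: add total count to the shape and total exposure to the rate, giving Gamma(69, 21).
Posterior mean = 69/21 = 23/7; prior mean = 5/5 = 1. Difference = 23/7 − 1 = 16/7.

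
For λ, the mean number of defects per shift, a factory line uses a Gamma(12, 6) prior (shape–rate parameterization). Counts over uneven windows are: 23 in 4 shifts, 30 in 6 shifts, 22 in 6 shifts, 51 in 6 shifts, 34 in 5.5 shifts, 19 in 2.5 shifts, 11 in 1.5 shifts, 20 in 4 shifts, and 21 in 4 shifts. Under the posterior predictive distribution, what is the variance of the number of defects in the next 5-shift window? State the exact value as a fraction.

Total count: 23 + 30 + 22 + 51 + 34 + 19 + 11 + 20 + 21 = 231.
Total exposure: 4 + 6 + 6 + 6 + 5.5 + 2.5 + 1.5 + 4 + 4 = 39.5 shifts.
Gamma(α, β) with Poisson data over total exposure Σt gives posterior Gamma(α+Σx, β+Σt) = Gamma(243, 91/2).
The posterior predictive for a window of length T is Negative Binomial with variance T·α'·(β'+T)/β'² = 5·243·(101/2)/(8281/4) = 245430/8281.

245430/8281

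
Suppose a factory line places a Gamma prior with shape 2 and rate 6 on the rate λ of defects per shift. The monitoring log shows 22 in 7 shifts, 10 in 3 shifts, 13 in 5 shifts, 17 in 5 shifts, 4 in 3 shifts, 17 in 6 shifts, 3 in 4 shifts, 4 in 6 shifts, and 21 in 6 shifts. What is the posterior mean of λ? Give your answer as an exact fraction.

Total count: 22 + 10 + 13 + 17 + 4 + 17 + 3 + 4 + 21 = 111.
Total exposure: 7 + 3 + 5 + 5 + 3 + 6 + 4 + 6 + 6 = 45 shifts.
Posterior: α' = 2 + 111 = 113, β' = 6 + 45 = 51.
Posterior mean = α'/β' = 113/51.

113/51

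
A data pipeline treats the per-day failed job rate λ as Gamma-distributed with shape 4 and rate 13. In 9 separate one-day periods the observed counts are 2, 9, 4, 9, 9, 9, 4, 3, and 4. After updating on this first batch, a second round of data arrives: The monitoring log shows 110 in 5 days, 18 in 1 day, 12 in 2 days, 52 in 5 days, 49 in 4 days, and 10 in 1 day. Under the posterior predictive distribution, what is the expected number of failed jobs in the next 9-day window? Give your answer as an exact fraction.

Total count: 2 + 9 + 4 + 9 + 9 + 9 + 4 + 3 + 4 = 53.
Total exposure: 9 days.
After the first batch: Gamma(4 + 53, 13 + 9) = Gamma(57, 22).
Total count: 110 + 18 + 12 + 52 + 49 + 10 = 251.
Total exposure: 5 + 1 + 2 + 5 + 4 + 1 = 18 days.
After the second batch: Gamma(57 + 251, 22 + 18) = Gamma(308, 40).
Predictive mean over a 9-day window = T·E[λ|data] = 9·308/40 = 693/10.

693/10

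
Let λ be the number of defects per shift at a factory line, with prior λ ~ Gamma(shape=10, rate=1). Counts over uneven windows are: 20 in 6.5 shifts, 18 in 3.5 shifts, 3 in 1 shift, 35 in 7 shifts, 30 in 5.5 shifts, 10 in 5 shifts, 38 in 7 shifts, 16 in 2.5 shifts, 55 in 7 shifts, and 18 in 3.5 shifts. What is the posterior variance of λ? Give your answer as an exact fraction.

Total count: 20 + 18 + 3 + 35 + 30 + 10 + 38 + 16 + 55 + 18 = 243.
Total exposure: 6.5 + 3.5 + 1 + 7 + 5.5 + 5 + 7 + 2.5 + 7 + 3.5 = 48.5 shifts.
Conjugate update: add total count to the shape and total exposure to the rate, giving Gamma(253, 99/2).
Posterior variance = α'/β'² = 253/(9801/4) = 92/891.

92/891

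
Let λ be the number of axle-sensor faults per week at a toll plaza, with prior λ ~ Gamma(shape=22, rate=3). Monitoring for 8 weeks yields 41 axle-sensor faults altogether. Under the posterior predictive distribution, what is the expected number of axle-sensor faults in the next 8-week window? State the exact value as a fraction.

504/11

Total count 41 over total exposure 8 weeks.
By Gamma–Poisson conjugacy, the posterior is Gamma(α + Σx, β + Σt) = Gamma(22 + 41, 3 + 8) = Gamma(63, 11).
Predictive mean over an 8-week window = T·E[λ|data] = 8·63/11 = 504/11.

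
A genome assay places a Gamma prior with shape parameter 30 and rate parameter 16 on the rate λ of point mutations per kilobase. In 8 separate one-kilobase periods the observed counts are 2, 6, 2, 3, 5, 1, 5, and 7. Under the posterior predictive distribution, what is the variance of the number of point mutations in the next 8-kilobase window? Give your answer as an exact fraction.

244/9

Total count: 2 + 6 + 2 + 3 + 5 + 1 + 5 + 7 = 31.
Total exposure: 8 kilobases.
By Gamma–Poisson conjugacy, the posterior is Gamma(α + Σx, β + Σt) = Gamma(30 + 31, 16 + 8) = Gamma(61, 24).
The posterior predictive for a window of length T is Negative Binomial with variance T·α'·(β'+T)/β'² = 8·61·32/576 = 244/9.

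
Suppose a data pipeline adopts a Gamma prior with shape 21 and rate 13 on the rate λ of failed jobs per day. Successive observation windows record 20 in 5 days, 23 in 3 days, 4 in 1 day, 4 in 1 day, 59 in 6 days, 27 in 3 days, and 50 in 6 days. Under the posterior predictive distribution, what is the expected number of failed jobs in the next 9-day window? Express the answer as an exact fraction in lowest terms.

Total count: 20 + 23 + 4 + 4 + 59 + 27 + 50 = 187.
Total exposure: 5 + 3 + 1 + 1 + 6 + 3 + 6 = 25 days.
Gamma(α, β) with Poisson data over total exposure Σt gives posterior Gamma(α+Σx, β+Σt) = Gamma(208, 38).
Predictive mean over a 9-day window = T·E[λ|data] = 9·208/38 = 936/19.

936/19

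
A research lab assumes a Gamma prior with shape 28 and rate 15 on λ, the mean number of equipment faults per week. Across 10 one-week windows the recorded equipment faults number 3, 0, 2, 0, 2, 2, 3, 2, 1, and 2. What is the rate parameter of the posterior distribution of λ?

25

Total count: 3 + 0 + 2 + 0 + 2 + 2 + 3 + 2 + 1 + 2 = 17.
Total exposure: 10 weeks.
The Gamma prior is conjugate for the Poisson rate, so λ | data ~ Gamma(28+17, 15+10) = Gamma(45, 25).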